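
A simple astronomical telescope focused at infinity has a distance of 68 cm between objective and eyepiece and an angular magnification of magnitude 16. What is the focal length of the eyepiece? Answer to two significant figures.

In normal adjustment the tube length equals f_obj + f_eye and |M| = f_obj/f_eye.
So f_obj = 16 f_eye and 16 f_eye + f_eye = 68 cm, giving f_eye = 68/17 = 4.000 cm and f_obj = 64.000 cm.

4.0 cm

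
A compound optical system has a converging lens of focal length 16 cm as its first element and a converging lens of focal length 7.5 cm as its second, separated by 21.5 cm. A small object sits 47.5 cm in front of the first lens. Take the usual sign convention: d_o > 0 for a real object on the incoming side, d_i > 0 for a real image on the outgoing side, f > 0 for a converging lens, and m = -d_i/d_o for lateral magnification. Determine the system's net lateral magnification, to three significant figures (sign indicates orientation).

Applying the thin-lens equation to the first lens, 1/16 = 1/47.5 + 1/d_i1, which gives d_i1 = 24.127 cm.
Its lateral magnification is m_1 = -d_i1/d_o1 = -(24.127)/47.5 = -0.5079.
This image would form 24.127 cm past lens 1, i.e. 2.627 cm beyond lens 2, so it is a virtual object for lens 2: d_o2 = 21.5 - 24.127 = -2.627 cm.
Applying the thin-lens equation again with f_2 = 7.5 cm and d_o2 = -2.627 cm gives d_i2 = 1.946 cm.
m_2 = -(1.946)/(-2.627) = 0.7406.
Total m = m_1 x m_2 = (-0.5079)(0.7406) = -0.3762.

-0.376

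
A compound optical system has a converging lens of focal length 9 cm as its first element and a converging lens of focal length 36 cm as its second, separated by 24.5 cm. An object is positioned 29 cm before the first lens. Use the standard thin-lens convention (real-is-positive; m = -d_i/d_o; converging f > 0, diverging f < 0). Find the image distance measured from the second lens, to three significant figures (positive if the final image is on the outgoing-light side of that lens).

-16.8 cm

Applying the thin-lens equation to the first lens, 1/9 = 1/29 + 1/d_i1, which gives d_i1 = 13.050 cm.
The intermediate image is 13.050 cm to the right of lens 1, so d_o2 = L - d_i1 = 24.5 - 13.050 = 11.450 cm.
Applying the thin-lens equation again with f_2 = 36 cm and d_o2 = 11.450 cm gives d_i2 = -16.790 cm.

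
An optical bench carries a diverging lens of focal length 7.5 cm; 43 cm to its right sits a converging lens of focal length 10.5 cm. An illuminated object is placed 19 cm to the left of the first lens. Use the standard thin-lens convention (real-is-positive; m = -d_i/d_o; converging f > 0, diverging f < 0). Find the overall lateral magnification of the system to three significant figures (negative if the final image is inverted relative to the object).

-0.0785

Lens 1: 1/d_i1 = 1/f_1 - 1/d_o1 = 1/(-7.5) - 1/19 = -0.18596 cm^-1, so d_i1 = -5.377 cm.
m_1 = -(-5.377)/19 = 0.2830.
The intermediate image is virtual, 5.377 cm to the left of lens 1, so d_o2 = L - d_i1 = 43 - (-5.377) = 48.377 cm.
Lens 2: 1/d_i2 = 1/f_2 - 1/d_o2 = 1/10.5 - 1/(48.377) = 0.07457 cm^-1, so d_i2 = 13.411 cm.
m_2 = -(13.411)/(48.377) = -0.2772.
Overall magnification: m = m_1 m_2 = -0.0785.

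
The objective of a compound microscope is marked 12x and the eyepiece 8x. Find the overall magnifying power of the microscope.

96

The overall magnification of a compound microscope is the product of the objective and eyepiece magnifications:
M = M_obj x M_eye = 12 x 8 = 96.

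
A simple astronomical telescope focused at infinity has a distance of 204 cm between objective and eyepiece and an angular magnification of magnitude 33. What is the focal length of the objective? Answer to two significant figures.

200 cm

In normal adjustment the tube length equals f_obj + f_eye and |M| = f_obj/f_eye.
So f_obj = 33 f_eye and 33 f_eye + f_eye = 204 cm, giving f_eye = 204/34 = 6.000 cm and f_obj = 198.000 cm.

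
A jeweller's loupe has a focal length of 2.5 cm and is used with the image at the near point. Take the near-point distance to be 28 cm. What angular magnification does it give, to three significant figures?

12.2

M = 1 + D/f = 1 + 28/2.5 = 12.200.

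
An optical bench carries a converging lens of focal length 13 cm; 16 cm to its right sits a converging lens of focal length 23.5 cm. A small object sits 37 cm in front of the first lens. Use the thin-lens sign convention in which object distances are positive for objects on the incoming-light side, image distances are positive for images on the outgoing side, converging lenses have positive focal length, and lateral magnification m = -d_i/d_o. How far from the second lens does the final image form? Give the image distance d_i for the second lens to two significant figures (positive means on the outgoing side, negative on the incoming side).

Lens 1: 1/d_i1 = 1/f_1 - 1/d_o1 = 1/13 - 1/37 = 0.04990 cm^-1, so d_i1 = 20.042 cm.
This image would form 20.042 cm past lens 1, i.e. 4.042 cm beyond lens 2, so it is a virtual object for lens 2: d_o2 = 16 - 20.042 = -4.042 cm.
Lens 2: 1/d_i2 = 1/f_2 - 1/d_o2 = 1/23.5 - 1/(-4.042) = 0.28998 cm^-1, so d_i2 = 3.449 cm.

3.4 cm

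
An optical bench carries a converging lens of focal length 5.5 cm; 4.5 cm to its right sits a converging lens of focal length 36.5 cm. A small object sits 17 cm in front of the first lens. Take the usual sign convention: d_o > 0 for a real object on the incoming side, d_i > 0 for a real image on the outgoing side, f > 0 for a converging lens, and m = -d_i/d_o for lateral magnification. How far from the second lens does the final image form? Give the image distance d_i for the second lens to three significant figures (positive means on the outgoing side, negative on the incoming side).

Applying the thin-lens equation to the first lens, 1/5.5 = 1/17 + 1/d_i1, which gives d_i1 = 8.130 cm.
This image would form 8.130 cm past lens 1, i.e. 3.630 cm beyond lens 2, so it is a virtual object for lens 2: d_o2 = 4.5 - 8.130 = -3.630 cm.
Applying the thin-lens equation again with f_2 = 36.5 cm and d_o2 = -3.630 cm gives d_i2 = 3.302 cm.

3.30 cm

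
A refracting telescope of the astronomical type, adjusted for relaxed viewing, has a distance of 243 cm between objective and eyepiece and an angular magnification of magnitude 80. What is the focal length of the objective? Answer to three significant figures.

In normal adjustment the tube length equals f_obj + f_eye and |M| = f_obj/f_eye.
So f_obj = 80 f_eye and 80 f_eye + f_eye = 243 cm, giving f_eye = 243/81 = 3.000 cm and f_obj = 240.000 cm.

240 cm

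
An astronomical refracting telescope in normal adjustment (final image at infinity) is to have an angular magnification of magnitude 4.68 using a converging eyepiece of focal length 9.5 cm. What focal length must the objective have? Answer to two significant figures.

|M| = f_obj/|f_eye|, so f_obj = |M| x |f_eye| = 4.68 x 9.5 = 44.460 cm.

44 cm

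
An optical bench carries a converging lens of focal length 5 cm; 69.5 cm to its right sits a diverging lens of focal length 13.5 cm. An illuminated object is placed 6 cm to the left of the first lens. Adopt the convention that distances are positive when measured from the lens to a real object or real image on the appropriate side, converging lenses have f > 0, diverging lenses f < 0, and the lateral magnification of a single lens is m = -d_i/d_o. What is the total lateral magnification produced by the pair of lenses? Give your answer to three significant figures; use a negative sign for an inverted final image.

-1.27

Applying the thin-lens equation to the first lens, 1/5 = 1/6 + 1/d_i1, which gives d_i1 = 30.000 cm.
Its lateral magnification is m_1 = -d_i1/d_o1 = -(30.000)/6 = -5.0000.
Object distance for lens 2: d_o2 = 69.5 - 30.000 = 39.500 cm.
Applying the thin-lens equation again with f_2 = -13.5 cm and d_o2 = 39.500 cm gives d_i2 = -10.061 cm.
m_2 = -(-10.061)/(39.500) = 0.2547.
The system's lateral magnification is m_1 m_2 = (-5.0000)(0.2547) = -1.2736.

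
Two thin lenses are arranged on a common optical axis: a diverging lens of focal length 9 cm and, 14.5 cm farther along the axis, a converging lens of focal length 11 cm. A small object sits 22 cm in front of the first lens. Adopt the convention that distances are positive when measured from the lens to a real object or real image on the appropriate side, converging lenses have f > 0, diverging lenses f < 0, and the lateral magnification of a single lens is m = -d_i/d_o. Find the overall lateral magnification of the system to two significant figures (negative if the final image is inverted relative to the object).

Applying the thin-lens equation to the first lens, 1/(-9) = 1/22 + 1/d_i1, which gives d_i1 = -6.387 cm.
Its lateral magnification is m_1 = -d_i1/d_o1 = -(-6.387)/22 = 0.2903.
The intermediate image is virtual, 6.387 cm to the left of lens 1, so d_o2 = L - d_i1 = 14.5 - (-6.387) = 20.887 cm.
Applying the thin-lens equation again with f_2 = 11 cm and d_o2 = 20.887 cm gives d_i2 = 23.238 cm.
m_2 = -(23.238)/(20.887) = -1.1126.
The system's lateral magnification is m_1 m_2 = (0.2903)(-1.1126) = -0.3230.

-0.32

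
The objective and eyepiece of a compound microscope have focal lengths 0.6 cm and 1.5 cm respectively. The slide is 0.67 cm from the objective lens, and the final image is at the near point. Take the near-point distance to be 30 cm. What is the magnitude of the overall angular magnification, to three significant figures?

Objective: 1/d_i = 1/f_obj - 1/d_o = 1/0.6 - 1/0.67 = 0.17413 cm^-1, so d_i = 5.743 cm.
m_obj = -d_i/d_o = -5.743/0.67 = -8.571.
Eyepiece angular magnification (image at near point): M_eye = 1 + D/f_e = 1 + 30/1.5 = 21.000.
Overall M = m_obj x M_eye = (-8.571)(21.000) = -180.00.
|M| = 180.00.

180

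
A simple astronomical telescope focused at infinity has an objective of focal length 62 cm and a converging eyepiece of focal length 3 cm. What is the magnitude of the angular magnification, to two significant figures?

21

|M| = f_obj/|f_eye| = 62/3 = 20.667.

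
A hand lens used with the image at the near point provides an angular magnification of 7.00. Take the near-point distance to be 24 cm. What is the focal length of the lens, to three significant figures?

For the image at the near point, M = 1 + D/f.
f = D/(M - 1) = 24/(7.0 - 1) = 4.000 cm.

4.00 cm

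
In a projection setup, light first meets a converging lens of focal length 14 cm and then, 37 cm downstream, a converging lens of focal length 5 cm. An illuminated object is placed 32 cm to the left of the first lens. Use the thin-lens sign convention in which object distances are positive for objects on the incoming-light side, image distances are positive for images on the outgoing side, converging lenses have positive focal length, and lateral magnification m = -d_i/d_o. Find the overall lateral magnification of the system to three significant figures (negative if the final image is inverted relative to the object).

0.547

Lens 1: 1/d_i1 = 1/f_1 - 1/d_o1 = 1/14 - 1/32 = 0.04018 cm^-1, so d_i1 = 24.889 cm.
m_1 = -(24.889)/32 = -0.7778.
Object distance for lens 2: d_o2 = 37 - 24.889 = 12.111 cm.
Lens 2: 1/d_i2 = 1/f_2 - 1/d_o2 = 1/5 - 1/(12.111) = 0.11743 cm^-1, so d_i2 = 8.516 cm.
m_2 = -(8.516)/(12.111) = -0.7031.
The system's lateral magnification is m_1 m_2 = (-0.7778)(-0.7031) = 0.5469.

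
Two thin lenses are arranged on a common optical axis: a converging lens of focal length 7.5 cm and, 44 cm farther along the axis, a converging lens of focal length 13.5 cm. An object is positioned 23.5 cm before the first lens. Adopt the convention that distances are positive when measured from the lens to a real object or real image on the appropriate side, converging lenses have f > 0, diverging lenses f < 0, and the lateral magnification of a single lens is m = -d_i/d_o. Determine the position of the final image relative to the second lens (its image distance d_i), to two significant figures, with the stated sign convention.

First lens: d_i1 = 1/(1/7.5 - 1/23.5) = 11.016 cm.
That image sits 32.984 cm in front of the second lens, so d_o2 = 32.984 cm.
Second lens: d_i2 = 1/(1/13.5 - 1/(32.984)) = 22.854 cm.

23 cm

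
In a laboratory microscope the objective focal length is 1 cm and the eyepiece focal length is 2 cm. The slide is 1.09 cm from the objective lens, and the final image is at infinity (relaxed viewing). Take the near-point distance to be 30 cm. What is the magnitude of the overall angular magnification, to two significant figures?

170

Objective: 1/d_i = 1/f_obj - 1/d_o = 1/1 - 1/1.09 = 0.08257 cm^-1, so d_i = 12.111 cm.
m_obj = -d_i/d_o = -12.111/1.09 = -11.111.
Eyepiece angular magnification (image at infinity): M_eye = D/f_e = 30/2 = 15.000.
Overall M = m_obj x M_eye = (-11.111)(15.000) = -166.67.
|M| = 166.67.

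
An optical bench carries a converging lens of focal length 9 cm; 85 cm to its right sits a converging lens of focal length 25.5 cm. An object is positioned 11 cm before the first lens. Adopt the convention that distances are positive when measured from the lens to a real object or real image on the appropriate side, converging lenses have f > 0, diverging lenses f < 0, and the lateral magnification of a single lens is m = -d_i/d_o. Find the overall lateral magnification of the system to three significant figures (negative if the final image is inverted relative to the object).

11.5

Applying the thin-lens equation to the first lens, 1/9 = 1/11 + 1/d_i1, which gives d_i1 = 49.500 cm.
Its lateral magnification is m_1 = -d_i1/d_o1 = -(49.500)/11 = -4.5000.
That image sits 35.500 cm in front of the second lens, so d_o2 = 35.500 cm.
Applying the thin-lens equation again with f_2 = 25.5 cm and d_o2 = 35.500 cm gives d_i2 = 90.525 cm.
m_2 = -(90.525)/(35.500) = -2.5500.
Overall magnification: m = m_1 m_2 = 11.4750.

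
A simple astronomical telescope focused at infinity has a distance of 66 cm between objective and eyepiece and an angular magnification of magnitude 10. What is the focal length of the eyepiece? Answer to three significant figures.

6.00 cm

In normal adjustment the tube length equals f_obj + f_eye and |M| = f_obj/f_eye.
So f_obj = 10 f_eye and 10 f_eye + f_eye = 66 cm, giving f_eye = 66/11 = 6.000 cm and f_obj = 60.000 cm.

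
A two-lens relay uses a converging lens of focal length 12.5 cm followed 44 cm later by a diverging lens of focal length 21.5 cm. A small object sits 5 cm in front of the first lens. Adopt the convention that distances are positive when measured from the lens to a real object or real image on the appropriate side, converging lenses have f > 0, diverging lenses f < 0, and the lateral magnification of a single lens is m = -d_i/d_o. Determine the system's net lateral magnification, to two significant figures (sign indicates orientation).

Applying the thin-lens equation to the first lens, 1/12.5 = 1/5 + 1/d_i1, which gives d_i1 = -8.333 cm.
Its lateral magnification is m_1 = -d_i1/d_o1 = -(-8.333)/5 = 1.6667.
The intermediate image is virtual, 8.333 cm to the left of lens 1, so d_o2 = L - d_i1 = 44 - (-8.333) = 52.333 cm.
Applying the thin-lens equation again with f_2 = -21.5 cm and d_o2 = 52.333 cm gives d_i2 = -15.239 cm.
m_2 = -(-15.239)/(52.333) = 0.2912.
The system's lateral magnification is m_1 m_2 = (1.6667)(0.2912) = 0.4853.

0.49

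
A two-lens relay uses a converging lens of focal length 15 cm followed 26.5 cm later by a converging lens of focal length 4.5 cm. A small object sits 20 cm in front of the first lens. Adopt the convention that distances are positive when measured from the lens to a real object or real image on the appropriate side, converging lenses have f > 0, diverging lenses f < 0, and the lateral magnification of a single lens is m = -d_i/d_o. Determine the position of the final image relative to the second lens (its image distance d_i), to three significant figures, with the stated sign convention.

3.97 cm

Lens 1: 1/d_i1 = 1/f_1 - 1/d_o1 = 1/15 - 1/20 = 0.01667 cm^-1, so d_i1 = 60.000 cm.
This image would form 60.000 cm past lens 1, i.e. 33.500 cm beyond lens 2, so it is a virtual object for lens 2: d_o2 = 26.5 - 60.000 = -33.500 cm.
Lens 2: 1/d_i2 = 1/f_2 - 1/d_o2 = 1/4.5 - 1/(-33.500) = 0.25207 cm^-1, so d_i2 = 3.967 cm.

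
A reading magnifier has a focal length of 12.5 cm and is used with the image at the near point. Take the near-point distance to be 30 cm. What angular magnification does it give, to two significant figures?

3.4

M = 1 + D/f = 1 + 30/12.5 = 3.400.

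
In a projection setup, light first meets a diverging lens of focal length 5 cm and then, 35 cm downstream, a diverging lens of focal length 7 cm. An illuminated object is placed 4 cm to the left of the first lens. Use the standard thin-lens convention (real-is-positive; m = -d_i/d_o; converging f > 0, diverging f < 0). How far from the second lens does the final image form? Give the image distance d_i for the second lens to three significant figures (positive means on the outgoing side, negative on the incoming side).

-5.89 cm

Applying the thin-lens equation to the first lens, 1/(-5) = 1/4 + 1/d_i1, which gives d_i1 = -2.222 cm.
The intermediate image is virtual, 2.222 cm to the left of lens 1, so d_o2 = L - d_i1 = 35 - (-2.222) = 37.222 cm.
Applying the thin-lens equation again with f_2 = -7 cm and d_o2 = 37.222 cm gives d_i2 = -5.892 cm.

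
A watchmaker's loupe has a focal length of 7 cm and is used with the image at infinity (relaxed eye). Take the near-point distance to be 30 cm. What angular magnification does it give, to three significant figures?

4.29

M = D/f = 30/7 = 4.286.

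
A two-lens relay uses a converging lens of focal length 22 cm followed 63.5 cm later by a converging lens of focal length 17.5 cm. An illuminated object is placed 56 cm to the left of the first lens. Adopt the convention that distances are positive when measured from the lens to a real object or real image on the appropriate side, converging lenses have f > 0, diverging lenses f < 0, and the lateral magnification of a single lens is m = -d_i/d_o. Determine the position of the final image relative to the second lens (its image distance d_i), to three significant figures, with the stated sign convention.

First lens: d_i1 = 1/(1/22 - 1/56) = 36.235 cm.
That image sits 27.265 cm in front of the second lens, so d_o2 = 27.265 cm.
Second lens: d_i2 = 1/(1/17.5 - 1/(27.265)) = 48.863 cm.

48.9 cm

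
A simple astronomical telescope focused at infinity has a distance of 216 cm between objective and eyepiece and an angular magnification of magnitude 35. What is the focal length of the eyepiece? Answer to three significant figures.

6.00 cm

In normal adjustment the tube length equals f_obj + f_eye and |M| = f_obj/f_eye.
So f_obj = 35 f_eye and 35 f_eye + f_eye = 216 cm, giving f_eye = 216/36 = 6.000 cm and f_obj = 210.000 cm.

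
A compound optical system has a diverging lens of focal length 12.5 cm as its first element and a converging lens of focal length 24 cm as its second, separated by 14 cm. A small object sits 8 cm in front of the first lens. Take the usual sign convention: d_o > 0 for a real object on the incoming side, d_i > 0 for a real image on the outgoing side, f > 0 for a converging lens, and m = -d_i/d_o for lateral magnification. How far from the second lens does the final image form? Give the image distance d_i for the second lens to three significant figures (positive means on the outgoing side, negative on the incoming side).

-88.5 cm

Lens 1: 1/d_i1 = 1/f_1 - 1/d_o1 = 1/(-12.5) - 1/8 = -0.20500 cm^-1, so d_i1 = -4.878 cm.
With d_i1 < 0 the first image is virtual and lies on the object side; the object distance for lens 2 is d_o2 = 14 - (-4.878) = 18.878 cm.
Lens 2: 1/d_i2 = 1/f_2 - 1/d_o2 = 1/24 - 1/(18.878) = -0.01130 cm^-1, so d_i2 = -88.457 cm.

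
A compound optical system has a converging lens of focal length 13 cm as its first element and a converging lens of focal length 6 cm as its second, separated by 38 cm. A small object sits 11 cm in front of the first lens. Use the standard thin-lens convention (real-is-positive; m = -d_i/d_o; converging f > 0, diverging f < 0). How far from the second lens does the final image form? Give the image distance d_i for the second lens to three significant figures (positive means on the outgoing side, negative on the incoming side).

6.35 cm

Applying the thin-lens equation to the first lens, 1/13 = 1/11 + 1/d_i1, which gives d_i1 = -71.500 cm.
The intermediate image is virtual, 71.500 cm to the left of lens 1, so d_o2 = L - d_i1 = 38 - (-71.500) = 109.500 cm.
Applying the thin-lens equation again with f_2 = 6 cm and d_o2 = 109.500 cm gives d_i2 = 6.348 cm.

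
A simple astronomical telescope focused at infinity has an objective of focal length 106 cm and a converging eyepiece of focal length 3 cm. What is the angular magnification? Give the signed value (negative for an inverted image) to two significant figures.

-35

M = -f_obj/f_eye = -106/(3) = -35.333.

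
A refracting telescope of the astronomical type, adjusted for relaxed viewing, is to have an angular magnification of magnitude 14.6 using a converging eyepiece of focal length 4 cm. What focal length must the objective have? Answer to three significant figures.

|M| = f_obj/|f_eye|, so f_obj = |M| x |f_eye| = 14.6 x 4 = 58.400 cm.

58.4 cm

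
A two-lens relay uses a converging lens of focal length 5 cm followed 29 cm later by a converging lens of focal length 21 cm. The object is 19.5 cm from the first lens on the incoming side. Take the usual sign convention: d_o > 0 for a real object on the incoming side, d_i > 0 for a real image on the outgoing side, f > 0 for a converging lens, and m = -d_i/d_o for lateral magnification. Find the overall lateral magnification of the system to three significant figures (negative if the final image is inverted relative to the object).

5.68

First lens: d_i1 = 1/(1/5 - 1/19.5) = 6.724 cm.
m_1 = -(6.724)/19.5 = -0.3448.
That image sits 22.276 cm in front of the second lens, so d_o2 = 22.276 cm.
Second lens: d_i2 = 1/(1/21 - 1/(22.276)) = 366.649 cm.
m_2 = -(366.649)/(22.276) = -16.4595.
The system's lateral magnification is m_1 m_2 = (-0.3448)(-16.4595) = 5.6757.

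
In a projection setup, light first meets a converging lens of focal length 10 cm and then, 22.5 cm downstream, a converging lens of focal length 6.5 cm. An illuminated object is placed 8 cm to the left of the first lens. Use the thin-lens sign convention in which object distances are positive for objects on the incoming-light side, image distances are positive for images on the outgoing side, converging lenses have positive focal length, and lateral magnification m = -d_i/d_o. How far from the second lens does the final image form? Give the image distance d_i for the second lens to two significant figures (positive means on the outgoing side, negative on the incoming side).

7.3 cm

Lens 1: 1/d_i1 = 1/f_1 - 1/d_o1 = 1/10 - 1/8 = -0.02500 cm^-1, so d_i1 = -40.000 cm.
With d_i1 < 0 the first image is virtual and lies on the object side; the object distance for lens 2 is d_o2 = 22.5 - (-40.000) = 62.500 cm.
Lens 2: 1/d_i2 = 1/f_2 - 1/d_o2 = 1/6.5 - 1/(62.500) = 0.13785 cm^-1, so d_i2 = 7.254 cm.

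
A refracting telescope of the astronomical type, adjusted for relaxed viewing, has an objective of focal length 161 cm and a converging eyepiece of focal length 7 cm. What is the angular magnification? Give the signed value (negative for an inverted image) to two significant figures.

M = -f_obj/f_eye = -161/(7) = -23.000.

-23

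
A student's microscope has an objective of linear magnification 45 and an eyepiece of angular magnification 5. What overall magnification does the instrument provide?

225

The overall magnification of a compound microscope is the product of the objective and eyepiece magnifications:
M = M_obj x M_eye = 45 x 5 = 225.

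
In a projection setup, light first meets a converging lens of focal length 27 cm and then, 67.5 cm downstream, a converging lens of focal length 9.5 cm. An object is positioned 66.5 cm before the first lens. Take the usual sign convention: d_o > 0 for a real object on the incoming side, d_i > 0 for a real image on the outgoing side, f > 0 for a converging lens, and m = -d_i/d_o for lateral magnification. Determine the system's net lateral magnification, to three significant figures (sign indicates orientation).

0.518

Applying the thin-lens equation to the first lens, 1/27 = 1/66.5 + 1/d_i1, which gives d_i1 = 45.456 cm.
Its lateral magnification is m_1 = -d_i1/d_o1 = -(45.456)/66.5 = -0.6835.
Object distance for lens 2: d_o2 = 67.5 - 45.456 = 22.044 cm.
Applying the thin-lens equation again with f_2 = 9.5 cm and d_o2 = 22.044 cm gives d_i2 = 16.695 cm.
m_2 = -(16.695)/(22.044) = -0.7573.
The system's lateral magnification is m_1 m_2 = (-0.6835)(-0.7573) = 0.5177.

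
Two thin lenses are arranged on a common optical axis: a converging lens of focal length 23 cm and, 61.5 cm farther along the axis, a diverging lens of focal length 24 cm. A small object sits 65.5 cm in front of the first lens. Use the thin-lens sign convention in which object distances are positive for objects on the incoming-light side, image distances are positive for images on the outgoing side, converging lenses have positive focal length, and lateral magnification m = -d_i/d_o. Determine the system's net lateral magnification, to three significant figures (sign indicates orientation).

Applying the thin-lens equation to the first lens, 1/23 = 1/65.5 + 1/d_i1, which gives d_i1 = 35.447 cm.
Its lateral magnification is m_1 = -d_i1/d_o1 = -(35.447)/65.5 = -0.5412.
Object distance for lens 2: d_o2 = 61.5 - 35.447 = 26.053 cm.
Applying the thin-lens equation again with f_2 = -24 cm and d_o2 = 26.053 cm gives d_i2 = -12.492 cm.
m_2 = -(-12.492)/(26.053) = 0.4795.
Total m = m_1 x m_2 = (-0.5412)(0.4795) = -0.2595.

-0.259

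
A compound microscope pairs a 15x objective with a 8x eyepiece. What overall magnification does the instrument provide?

The overall magnification of a compound microscope is the product of the objective and eyepiece magnifications:
M = M_obj x M_eye = 15 x 8 = 120.

120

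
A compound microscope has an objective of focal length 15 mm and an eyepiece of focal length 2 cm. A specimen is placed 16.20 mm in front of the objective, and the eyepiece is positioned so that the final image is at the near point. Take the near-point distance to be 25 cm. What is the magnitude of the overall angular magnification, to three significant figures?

169

Convert to cm: f_obj = 15 mm = 1.5 cm; d_o = 16.20 mm = 1.62 cm.
Objective: 1/d_i = 1/f_obj - 1/d_o = 1/1.5 - 1/1.62 = 0.04938 cm^-1, so d_i = 20.250 cm.
m_obj = -d_i/d_o = -20.250/1.62 = -12.500.
Eyepiece angular magnification (image at near point): M_eye = 1 + D/f_e = 1 + 25/2 = 13.500.
Overall M = m_obj x M_eye = (-12.500)(13.500) = -168.75.
|M| = 168.75.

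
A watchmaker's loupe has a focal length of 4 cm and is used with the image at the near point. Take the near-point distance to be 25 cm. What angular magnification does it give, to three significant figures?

M = 1 + D/f = 1 + 25/4 = 7.250.

7.25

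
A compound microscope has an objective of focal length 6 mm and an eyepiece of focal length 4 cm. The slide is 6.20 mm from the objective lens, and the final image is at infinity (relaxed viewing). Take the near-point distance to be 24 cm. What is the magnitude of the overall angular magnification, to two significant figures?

180

Convert to cm: f_obj = 6 mm = 0.6 cm; d_o = 6.20 mm = 0.62 cm.
Objective: 1/d_i = 1/f_obj - 1/d_o = 1/0.6 - 1/0.62 = 0.05376 cm^-1, so d_i = 18.600 cm.
m_obj = -d_i/d_o = -18.600/0.62 = -30.000.
Eyepiece angular magnification (image at infinity): M_eye = D/f_e = 24/4 = 6.000.
Overall M = m_obj x M_eye = (-30.000)(6.000) = -180.00.
|M| = 180.00.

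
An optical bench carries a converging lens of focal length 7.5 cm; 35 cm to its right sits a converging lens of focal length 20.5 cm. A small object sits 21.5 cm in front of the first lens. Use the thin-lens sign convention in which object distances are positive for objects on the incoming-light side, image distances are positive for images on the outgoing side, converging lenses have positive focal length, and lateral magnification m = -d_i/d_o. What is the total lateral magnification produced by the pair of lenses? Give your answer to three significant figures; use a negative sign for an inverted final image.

First lens: d_i1 = 1/(1/7.5 - 1/21.5) = 11.518 cm.
m_1 = -(11.518)/21.5 = -0.5357.
Object distance for lens 2: d_o2 = 35 - 11.518 = 23.482 cm.
Second lens: d_i2 = 1/(1/20.5 - 1/(23.482)) = 161.422 cm.
m_2 = -(161.422)/(23.482) = -6.8743.
Total m = m_1 x m_2 = (-0.5357)(-6.8743) = 3.6826.

3.68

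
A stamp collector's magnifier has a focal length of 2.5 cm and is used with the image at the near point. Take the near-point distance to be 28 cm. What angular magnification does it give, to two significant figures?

12

M = 1 + D/f = 1 + 28/2.5 = 12.200.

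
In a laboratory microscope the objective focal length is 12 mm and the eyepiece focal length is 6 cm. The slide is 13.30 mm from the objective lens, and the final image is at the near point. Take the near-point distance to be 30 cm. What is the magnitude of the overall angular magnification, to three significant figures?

Convert to cm: f_obj = 12 mm = 1.2 cm; d_o = 13.30 mm = 1.33 cm.
Objective: 1/d_i = 1/f_obj - 1/d_o = 1/1.2 - 1/1.33 = 0.08145 cm^-1, so d_i = 12.277 cm.
m_obj = -d_i/d_o = -12.277/1.33 = -9.231.
Eyepiece angular magnification (image at near point): M_eye = 1 + D/f_e = 1 + 30/6 = 6.000.
Overall M = m_obj x M_eye = (-9.231)(6.000) = -55.38.
|M| = 55.38.

55.4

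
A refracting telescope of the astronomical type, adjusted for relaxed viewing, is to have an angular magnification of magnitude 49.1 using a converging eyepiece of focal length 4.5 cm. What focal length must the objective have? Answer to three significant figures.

|M| = f_obj/|f_eye|, so f_obj = |M| x |f_eye| = 49.1 x 4.5 = 220.950 cm.

221 cm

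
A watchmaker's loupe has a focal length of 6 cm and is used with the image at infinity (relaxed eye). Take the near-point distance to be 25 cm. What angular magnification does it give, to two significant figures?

4.2

M = D/f = 25/6 = 4.167.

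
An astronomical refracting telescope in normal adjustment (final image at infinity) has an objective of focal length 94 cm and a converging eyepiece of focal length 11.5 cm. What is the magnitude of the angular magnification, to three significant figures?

8.17

|M| = f_obj/|f_eye| = 94/11.5 = 8.174.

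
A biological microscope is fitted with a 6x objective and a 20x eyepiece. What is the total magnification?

The overall magnification of a compound microscope is the product of the objective and eyepiece magnifications:
M = M_obj x M_eye = 6 x 20 = 120.

120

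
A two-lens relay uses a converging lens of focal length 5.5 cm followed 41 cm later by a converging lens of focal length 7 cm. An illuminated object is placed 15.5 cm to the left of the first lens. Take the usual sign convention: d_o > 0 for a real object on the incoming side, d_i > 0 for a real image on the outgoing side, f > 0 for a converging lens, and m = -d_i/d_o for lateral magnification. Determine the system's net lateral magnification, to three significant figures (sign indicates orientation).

Applying the thin-lens equation to the first lens, 1/5.5 = 1/15.5 + 1/d_i1, which gives d_i1 = 8.525 cm.
Its lateral magnification is m_1 = -d_i1/d_o1 = -(8.525)/15.5 = -0.5500.
Object distance for lens 2: d_o2 = 41 - 8.525 = 32.475 cm.
Applying the thin-lens equation again with f_2 = 7 cm and d_o2 = 32.475 cm gives d_i2 = 8.923 cm.
m_2 = -(8.923)/(32.475) = -0.2748.
Overall magnification: m = m_1 m_2 = 0.1511.

0.151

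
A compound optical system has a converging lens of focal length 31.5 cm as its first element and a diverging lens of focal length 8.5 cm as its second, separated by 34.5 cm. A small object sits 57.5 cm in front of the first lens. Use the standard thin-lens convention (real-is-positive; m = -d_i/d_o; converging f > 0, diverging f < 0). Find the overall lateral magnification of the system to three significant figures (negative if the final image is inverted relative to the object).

Applying the thin-lens equation to the first lens, 1/31.5 = 1/57.5 + 1/d_i1, which gives d_i1 = 69.663 cm.
Its lateral magnification is m_1 = -d_i1/d_o1 = -(69.663)/57.5 = -1.2115.
This image would form 69.663 cm past lens 1, i.e. 35.163 cm beyond lens 2, so it is a virtual object for lens 2: d_o2 = 34.5 - 69.663 = -35.163 cm.
Applying the thin-lens equation again with f_2 = -8.5 cm and d_o2 = -35.163 cm gives d_i2 = -11.210 cm.
m_2 = -(-11.210)/(-35.163) = -0.3188.
The system's lateral magnification is m_1 m_2 = (-1.2115)(-0.3188) = 0.3862.

0.386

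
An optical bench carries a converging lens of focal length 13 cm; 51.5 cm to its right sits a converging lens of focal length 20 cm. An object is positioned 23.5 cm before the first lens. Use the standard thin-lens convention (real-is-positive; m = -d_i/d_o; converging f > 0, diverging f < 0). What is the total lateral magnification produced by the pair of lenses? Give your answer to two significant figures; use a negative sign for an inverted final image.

First lens: d_i1 = 1/(1/13 - 1/23.5) = 29.095 cm.
m_1 = -(29.095)/23.5 = -1.2381.
The intermediate image is 29.095 cm to the right of lens 1, so d_o2 = L - d_i1 = 51.5 - 29.095 = 22.405 cm.
Second lens: d_i2 = 1/(1/20 - 1/(22.405)) = 186.337 cm.
m_2 = -(186.337)/(22.405) = -8.3168.
Overall magnification: m = m_1 m_2 = 10.2970.

10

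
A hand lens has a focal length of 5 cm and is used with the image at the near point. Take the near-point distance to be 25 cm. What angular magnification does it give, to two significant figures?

M = 1 + D/f = 1 + 25/5 = 6.000.

6.0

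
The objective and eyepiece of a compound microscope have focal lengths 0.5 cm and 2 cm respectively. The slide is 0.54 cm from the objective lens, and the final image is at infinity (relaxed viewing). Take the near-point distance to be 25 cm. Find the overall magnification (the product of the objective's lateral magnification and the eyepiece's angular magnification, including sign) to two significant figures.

Objective: 1/d_i = 1/f_obj - 1/d_o = 1/0.5 - 1/0.54 = 0.14815 cm^-1, so d_i = 6.750 cm.
m_obj = -d_i/d_o = -6.750/0.54 = -12.500.
Eyepiece angular magnification (image at infinity): M_eye = D/f_e = 25/2 = 12.500.
Overall M = m_obj x M_eye = (-12.500)(12.500) = -156.25.

-160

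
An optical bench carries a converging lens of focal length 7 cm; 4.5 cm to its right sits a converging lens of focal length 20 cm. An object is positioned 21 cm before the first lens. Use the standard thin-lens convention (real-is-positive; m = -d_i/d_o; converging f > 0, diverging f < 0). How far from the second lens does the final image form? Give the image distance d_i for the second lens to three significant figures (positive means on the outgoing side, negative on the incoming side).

First lens: d_i1 = 1/(1/7 - 1/21) = 10.500 cm.
Since 10.500 cm > 4.5 cm, the first image lies past the second lens and serves as a virtual object: d_o2 = L - d_i1 = -6.000 cm.
Second lens: d_i2 = 1/(1/20 - 1/(-6.000)) = 4.615 cm.

4.62 cm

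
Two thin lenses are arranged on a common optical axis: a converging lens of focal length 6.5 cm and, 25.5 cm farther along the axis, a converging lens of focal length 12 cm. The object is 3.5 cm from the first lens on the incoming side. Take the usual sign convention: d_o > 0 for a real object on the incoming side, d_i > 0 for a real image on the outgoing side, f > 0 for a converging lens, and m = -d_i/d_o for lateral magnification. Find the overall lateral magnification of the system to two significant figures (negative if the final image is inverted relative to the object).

First lens: d_i1 = 1/(1/6.5 - 1/3.5) = -7.583 cm.
m_1 = -(-7.583)/3.5 = 2.1667.
The intermediate image is virtual, 7.583 cm to the left of lens 1, so d_o2 = L - d_i1 = 25.5 - (-7.583) = 33.083 cm.
Second lens: d_i2 = 1/(1/12 - 1/(33.083)) = 18.830 cm.
m_2 = -(18.830)/(33.083) = -0.5692.
Overall magnification: m = m_1 m_2 = -1.2332.

-1.2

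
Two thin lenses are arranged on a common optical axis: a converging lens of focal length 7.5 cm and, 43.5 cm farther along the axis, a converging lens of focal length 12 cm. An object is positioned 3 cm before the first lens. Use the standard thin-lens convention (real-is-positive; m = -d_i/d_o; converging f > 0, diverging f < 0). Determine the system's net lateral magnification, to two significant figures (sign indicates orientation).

First lens: d_i1 = 1/(1/7.5 - 1/3) = -5.000 cm.
m_1 = -(-5.000)/3 = 1.6667.
The intermediate image is virtual, 5.000 cm to the left of lens 1, so d_o2 = L - d_i1 = 43.5 - (-5.000) = 48.500 cm.
Second lens: d_i2 = 1/(1/12 - 1/(48.500)) = 15.945 cm.
m_2 = -(15.945)/(48.500) = -0.3288.
Total m = m_1 x m_2 = (1.6667)(-0.3288) = -0.5479.

-0.55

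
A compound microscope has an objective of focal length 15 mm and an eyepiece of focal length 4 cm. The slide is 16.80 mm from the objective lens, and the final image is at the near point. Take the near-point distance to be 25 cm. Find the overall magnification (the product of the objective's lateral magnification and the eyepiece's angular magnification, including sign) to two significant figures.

Convert to cm: f_obj = 15 mm = 1.5 cm; d_o = 16.80 mm = 1.68 cm.
Objective: 1/d_i = 1/f_obj - 1/d_o = 1/1.5 - 1/1.68 = 0.07143 cm^-1, so d_i = 14.000 cm.
m_obj = -d_i/d_o = -14.000/1.68 = -8.333.
Eyepiece angular magnification (image at near point): M_eye = 1 + D/f_e = 1 + 25/4 = 7.250.
Overall M = m_obj x M_eye = (-8.333)(7.250) = -60.42.

-60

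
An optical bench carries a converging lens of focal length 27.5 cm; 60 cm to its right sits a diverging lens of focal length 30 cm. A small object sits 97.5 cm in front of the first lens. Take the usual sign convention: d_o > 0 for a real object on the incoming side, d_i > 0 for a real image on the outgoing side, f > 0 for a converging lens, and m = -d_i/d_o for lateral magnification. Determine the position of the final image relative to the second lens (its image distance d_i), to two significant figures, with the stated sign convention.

Applying the thin-lens equation to the first lens, 1/27.5 = 1/97.5 + 1/d_i1, which gives d_i1 = 38.304 cm.
The intermediate image is 38.304 cm to the right of lens 1, so d_o2 = L - d_i1 = 60 - 38.304 = 21.696 cm.
Applying the thin-lens equation again with f_2 = -30 cm and d_o2 = 21.696 cm gives d_i2 = -12.591 cm.

-13 cm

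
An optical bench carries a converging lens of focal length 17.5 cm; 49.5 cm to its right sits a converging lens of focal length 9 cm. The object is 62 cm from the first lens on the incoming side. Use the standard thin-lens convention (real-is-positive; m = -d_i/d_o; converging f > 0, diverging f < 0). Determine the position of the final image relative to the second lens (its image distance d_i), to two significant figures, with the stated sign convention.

14 cm

First lens: d_i1 = 1/(1/17.5 - 1/62) = 24.382 cm.
That image sits 25.118 cm in front of the second lens, so d_o2 = 25.118 cm.
Second lens: d_i2 = 1/(1/9 - 1/(25.118)) = 14.025 cm.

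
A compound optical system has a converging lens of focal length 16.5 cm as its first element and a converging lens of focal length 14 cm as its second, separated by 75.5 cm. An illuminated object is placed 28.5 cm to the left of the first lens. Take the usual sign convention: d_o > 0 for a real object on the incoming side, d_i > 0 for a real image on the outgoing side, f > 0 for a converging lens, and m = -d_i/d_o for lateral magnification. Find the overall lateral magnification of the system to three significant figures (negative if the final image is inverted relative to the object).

Applying the thin-lens equation to the first lens, 1/16.5 = 1/28.5 + 1/d_i1, which gives d_i1 = 39.187 cm.
Its lateral magnification is m_1 = -d_i1/d_o1 = -(39.187)/28.5 = -1.3750.
The intermediate image is 39.187 cm to the right of lens 1, so d_o2 = L - d_i1 = 75.5 - 39.187 = 36.313 cm.
Applying the thin-lens equation again with f_2 = 14 cm and d_o2 = 36.313 cm gives d_i2 = 22.784 cm.
m_2 = -(22.784)/(36.313) = -0.6275.
Overall magnification: m = m_1 m_2 = 0.8627.

0.863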